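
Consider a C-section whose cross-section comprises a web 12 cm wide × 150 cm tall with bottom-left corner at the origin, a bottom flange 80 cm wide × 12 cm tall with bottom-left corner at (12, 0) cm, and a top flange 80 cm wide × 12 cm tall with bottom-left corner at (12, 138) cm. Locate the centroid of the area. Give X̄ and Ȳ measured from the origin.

X̄ = 29.74 cm, Ȳ = 75.00 cm

web: A = 12 × 150 = 1800.00, centroid at (6.00, 75.00).
bottom flange: A = 80 × 12 = 960.00, centroid at (52.00, 6.00).
top flange: A = 80 × 12 = 960.00, centroid at (52.00, 144.00).
ΣA = 3720.00 cm²
ΣAX̄ = (1800.00)(6.00) + (960.00)(52.00) + (960.00)(52.00) = 110640.00 cm³
ΣAȲ = (1800.00)(75.00) + (960.00)(6.00) + (960.00)(144.00) = 279000.00 cm³
X̄ = 110640.00 / 3720.00 = 29.74 cm
Ȳ = 279000.00 / 3720.00 = 75.00 cm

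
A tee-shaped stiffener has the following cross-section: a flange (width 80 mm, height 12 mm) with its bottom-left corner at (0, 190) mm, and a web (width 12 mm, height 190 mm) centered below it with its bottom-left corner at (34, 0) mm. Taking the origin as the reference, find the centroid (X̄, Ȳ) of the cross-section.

X̄ = 40.00 mm, Ȳ = 124.93 mm

web: A = 12 × 190 = 2280.00, centroid at (40.00, 95.00).
flange: A = 80 × 12 = 960.00, centroid at (40.00, 196.00).
ΣA = 3240.00 mm²
ΣAX̄ = (2280.00)(40.00) + (960.00)(40.00) = 129600.00 mm³
ΣAȲ = (2280.00)(95.00) + (960.00)(196.00) = 404760.00 mm³
X̄ = 129600.00 / 3240.00 = 40.00 mm
Ȳ = 404760.00 / 3240.00 = 124.93 mm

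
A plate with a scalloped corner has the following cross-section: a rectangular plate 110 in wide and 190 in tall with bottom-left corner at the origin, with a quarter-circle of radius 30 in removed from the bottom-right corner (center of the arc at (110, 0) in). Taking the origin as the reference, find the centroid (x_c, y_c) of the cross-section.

x_c = 53.52 in, y_c = 97.88 in

plate: A = 110 × 190 = 20900.00, centroid at (55.00, 95.00).
removed quarter-circle: A = −¼π·30² = -706.86, centroid at (97.27, 12.73).
ΣA = 20193.14 in²
ΣAx_c = (20900.00)(55.00) + (-706.86)(97.27) = 1080745.58 in³
ΣAy_c = (20900.00)(95.00) + (-706.86)(12.73) = 1976500.00 in³
x_c = 1080745.58 / 20193.14 = 53.52 in
y_c = 1976500.00 / 20193.14 = 97.88 in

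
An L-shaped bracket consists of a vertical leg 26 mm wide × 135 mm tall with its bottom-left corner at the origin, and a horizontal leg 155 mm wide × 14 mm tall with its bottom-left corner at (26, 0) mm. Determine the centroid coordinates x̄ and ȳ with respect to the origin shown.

x̄ = 47.57 mm, ȳ = 44.39 mm

vertical leg: A = 26 × 135 = 3510.00, centroid at (13.00, 67.50).
horizontal leg: A = 155 × 14 = 2170.00, centroid at (103.50, 7.00).
ΣA = 5680.00 mm²
ΣAx̄ = (3510.00)(13.00) + (2170.00)(103.50) = 270225.00 mm³
ΣAȳ = (3510.00)(67.50) + (2170.00)(7.00) = 252115.00 mm³
x̄ = 270225.00 / 5680.00 = 47.57 mm
ȳ = 252115.00 / 5680.00 = 44.39 mm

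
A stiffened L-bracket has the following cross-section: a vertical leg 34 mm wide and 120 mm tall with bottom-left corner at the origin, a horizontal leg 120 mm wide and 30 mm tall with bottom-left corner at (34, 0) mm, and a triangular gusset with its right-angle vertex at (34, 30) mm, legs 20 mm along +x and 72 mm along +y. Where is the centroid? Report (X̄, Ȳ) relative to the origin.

X̄ = 52.03 mm, Ȳ = 40.20 mm

vertical leg: A = 34 × 120 = 4080.00, centroid at (17.00, 60.00).
horizontal leg: A = 120 × 30 = 3600.00, centroid at (94.00, 15.00).
gusset: A = ½·20·72 = 720.00, centroid at (40.67, 54.00).
ΣA = 8400.00 mm²
ΣAX̄ = (4080.00)(17.00) + (3600.00)(94.00) + (720.00)(40.67) = 437040.00 mm³
ΣAȲ = (4080.00)(60.00) + (3600.00)(15.00) + (720.00)(54.00) = 337680.00 mm³
X̄ = 437040.00 / 8400.00 = 52.03 mm
Ȳ = 337680.00 / 8400.00 = 40.20 mm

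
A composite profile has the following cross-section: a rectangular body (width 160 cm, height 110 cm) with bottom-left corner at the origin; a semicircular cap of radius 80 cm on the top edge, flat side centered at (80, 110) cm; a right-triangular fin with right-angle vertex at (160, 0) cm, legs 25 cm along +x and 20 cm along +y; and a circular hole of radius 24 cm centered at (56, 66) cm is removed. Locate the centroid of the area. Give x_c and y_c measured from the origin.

rectangular body: A = 160 × 110 = 17600.00, centroid at (80.00, 55.00).
semicircular top: A = ½π·80² = 10053.10, centroid at (80.00, 143.95).
triangular fin: A = ½·25·20 = 250.00, centroid at (168.33, 6.67).
hole: A = −π·24² = -1809.56, centroid at (56.00, 66.00).
ΣA = 26093.54 cm², ΣAx_c = 2152995.84 cm³, ΣAy_c = 2297409.83 cm³.
x_c = 2152995.84/26093.54 = 82.51 cm; y_c = 2297409.83/26093.54 = 88.05 cm.

x_c = 82.51 cm, y_c = 88.05 cm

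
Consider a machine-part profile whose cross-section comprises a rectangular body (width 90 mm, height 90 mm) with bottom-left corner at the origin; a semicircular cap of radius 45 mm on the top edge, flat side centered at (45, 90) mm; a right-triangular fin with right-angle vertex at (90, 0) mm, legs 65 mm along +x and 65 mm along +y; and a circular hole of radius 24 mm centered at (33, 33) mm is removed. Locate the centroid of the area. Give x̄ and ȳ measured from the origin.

x̄ = 59.03 mm, ȳ = 60.22 mm

rectangular body: A = 90 × 90 = 8100.00, centroid at (45.00, 45.00).
semicircular top: A = ½π·45² = 3180.86, centroid at (45.00, 109.10).
triangular fin: A = ½·65·65 = 2112.50, centroid at (111.67, 21.67).
hole: A = −π·24² = -1809.56, centroid at (33.00, 33.00).
ΣA = 11583.81 mm², ΣAx̄ = 683819.26 mm³, ΣAȳ = 697583.07 mm³.
x̄ = 683819.26/11583.81 = 59.03 mm; ȳ = 697583.07/11583.81 = 60.22 mm.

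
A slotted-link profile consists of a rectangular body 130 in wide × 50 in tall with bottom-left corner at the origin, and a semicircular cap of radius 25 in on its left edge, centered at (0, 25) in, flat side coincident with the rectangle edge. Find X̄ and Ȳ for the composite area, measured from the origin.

X̄ = 55.08 in, Ȳ = 25.00 in

Part | A | x̄ᵢ | ȳᵢ | A·x̄ᵢ | A·ȳᵢ
rectangular body | 6500.00 | 65.00 | 25.00 | 422500.00 | 162500.00
semicircular end | 981.75 | -10.61 | 25.00 | -10416.67 | 24543.69
Σ | 7481.75 |  |  | 412083.33 | 187043.69
X̄ = 412083.33 / 7481.75 = 55.08 in
Ȳ = 187043.69 / 7481.75 = 25.00 in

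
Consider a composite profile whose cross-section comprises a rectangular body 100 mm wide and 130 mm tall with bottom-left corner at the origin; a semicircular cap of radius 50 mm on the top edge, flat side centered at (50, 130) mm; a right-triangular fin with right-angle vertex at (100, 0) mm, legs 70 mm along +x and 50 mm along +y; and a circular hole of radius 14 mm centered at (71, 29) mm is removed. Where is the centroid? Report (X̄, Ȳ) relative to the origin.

Part | A | x̄ᵢ | ȳᵢ | A·x̄ᵢ | A·ȳᵢ
rectangular body | 13000.00 | 50.00 | 65.00 | 650000.00 | 845000.00
semicircular top | 3926.99 | 50.00 | 151.22 | 196349.54 | 593842.14
triangular fin | 1750.00 | 123.33 | 16.67 | 215833.33 | 29166.67
hole | -615.75 | 71.00 | 29.00 | -43718.40 | -17856.81
Σ | 18061.24 |  |  | 1018464.47 | 1450151.99
X̄ = 1018464.47 / 18061.24 = 56.39 mm
Ȳ = 1450151.99 / 18061.24 = 80.29 mm

X̄ = 56.39 mm, Ȳ = 80.29 mm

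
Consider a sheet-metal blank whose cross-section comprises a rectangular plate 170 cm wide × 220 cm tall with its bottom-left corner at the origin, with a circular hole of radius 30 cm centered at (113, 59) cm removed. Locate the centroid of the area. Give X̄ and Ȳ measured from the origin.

plate: A = 170 × 220 = 37400.00, centroid at (85.00, 110.00).
hole: A = −π·30² = -2827.43, centroid at (113.00, 59.00).
ΣA = 34572.57 cm², ΣAX̄ = 2859500.03 cm³, ΣAȲ = 3947181.43 cm³.
X̄ = 2859500.03/34572.57 = 82.71 cm; Ȳ = 3947181.43/34572.57 = 114.17 cm.

X̄ = 82.71 cm, Ȳ = 114.17 cm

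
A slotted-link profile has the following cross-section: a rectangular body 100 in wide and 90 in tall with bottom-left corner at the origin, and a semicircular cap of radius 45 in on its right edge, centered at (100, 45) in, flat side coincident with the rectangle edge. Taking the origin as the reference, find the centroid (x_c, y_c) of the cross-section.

x_c = 68.04 in, y_c = 45.00 in

rectangular body: A = 100 × 90 = 9000.00, centroid at (50.00, 45.00).
semicircular end: A = ½π·45² = 3180.86, centroid at (119.10, 45.00).
ΣA = 12180.86 in², ΣAx_c = 828836.26 in³, ΣAy_c = 548138.82 in³.
x_c = 828836.26/12180.86 = 68.04 in; y_c = 548138.82/12180.86 = 45.00 in.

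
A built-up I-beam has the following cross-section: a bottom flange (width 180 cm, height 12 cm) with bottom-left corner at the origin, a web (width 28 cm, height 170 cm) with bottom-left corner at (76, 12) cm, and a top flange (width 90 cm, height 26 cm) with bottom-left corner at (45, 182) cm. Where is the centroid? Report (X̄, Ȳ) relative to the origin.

bottom flange: A = 180 × 12 = 2160.00, centroid at (90.00, 6.00).
web: A = 28 × 170 = 4760.00, centroid at (90.00, 97.00).
top flange: A = 90 × 26 = 2340.00, centroid at (90.00, 195.00).
ΣA = 9260.00 cm²
ΣAX̄ = (2160.00)(90.00) + (4760.00)(90.00) + (2340.00)(90.00) = 833400.00 cm³
ΣAȲ = (2160.00)(6.00) + (4760.00)(97.00) + (2340.00)(195.00) = 930980.00 cm³
X̄ = 833400.00 / 9260.00 = 90.00 cm
Ȳ = 930980.00 / 9260.00 = 100.54 cm

X̄ = 90.00 cm, Ȳ = 100.54 cm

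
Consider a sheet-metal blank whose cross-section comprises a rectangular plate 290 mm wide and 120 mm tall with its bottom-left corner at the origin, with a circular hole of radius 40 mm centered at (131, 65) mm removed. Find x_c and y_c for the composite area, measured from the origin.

x_c = 147.36 mm, y_c = 59.16 mm

plate: A = 290 × 120 = 34800.00, centroid at (145.00, 60.00).
hole: A = −π·40² = -5026.55, centroid at (131.00, 65.00).
ΣA = 29773.45 mm²
ΣAx_c = (34800.00)(145.00) + (-5026.55)(131.00) = 4387522.18 mm³
ΣAy_c = (34800.00)(60.00) + (-5026.55)(65.00) = 1761274.36 mm³
x_c = 4387522.18 / 29773.45 = 147.36 mm
y_c = 1761274.36 / 29773.45 = 59.16 mm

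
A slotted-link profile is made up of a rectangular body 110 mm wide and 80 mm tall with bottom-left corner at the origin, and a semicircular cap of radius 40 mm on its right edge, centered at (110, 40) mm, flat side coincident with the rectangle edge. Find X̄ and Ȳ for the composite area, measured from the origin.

rectangular body: A = 110 × 80 = 8800.00, centroid at (55.00, 40.00).
semicircular end: A = ½π·40² = 2513.27, centroid at (126.98, 40.00).
ΣA = 11313.27 mm², ΣAX̄ = 803126.82 mm³, ΣAȲ = 452530.96 mm³.
X̄ = 803126.82/11313.27 = 70.99 mm; Ȳ = 452530.96/11313.27 = 40.00 mm.

X̄ = 70.99 mm, Ȳ = 40.00 mm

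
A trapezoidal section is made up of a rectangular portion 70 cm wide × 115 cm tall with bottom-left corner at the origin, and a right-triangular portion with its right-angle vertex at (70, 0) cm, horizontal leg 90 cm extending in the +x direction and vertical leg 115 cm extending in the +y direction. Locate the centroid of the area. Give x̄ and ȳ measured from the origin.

Part | A | x̄ᵢ | ȳᵢ | A·x̄ᵢ | A·ȳᵢ
rectangular portion | 8050.00 | 35.00 | 57.50 | 281750.00 | 462875.00
triangular portion | 5175.00 | 100.00 | 38.33 | 517500.00 | 198375.00
Σ | 13225.00 |  |  | 799250.00 | 661250.00
x̄ = 799250.00 / 13225.00 = 60.43 cm
ȳ = 661250.00 / 13225.00 = 50.00 cm

x̄ = 60.43 cm, ȳ = 50.00 cm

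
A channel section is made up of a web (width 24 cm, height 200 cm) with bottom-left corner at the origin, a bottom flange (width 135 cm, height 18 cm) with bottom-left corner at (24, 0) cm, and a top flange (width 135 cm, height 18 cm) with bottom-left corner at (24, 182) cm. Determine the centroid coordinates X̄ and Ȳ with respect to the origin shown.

web: A = 24 × 200 = 4800.00, centroid at (12.00, 100.00).
bottom flange: A = 135 × 18 = 2430.00, centroid at (91.50, 9.00).
top flange: A = 135 × 18 = 2430.00, centroid at (91.50, 191.00).
ΣA = 9660.00 cm²
ΣAX̄ = (4800.00)(12.00) + (2430.00)(91.50) + (2430.00)(91.50) = 502290.00 cm³
ΣAȲ = (4800.00)(100.00) + (2430.00)(9.00) + (2430.00)(191.00) = 966000.00 cm³
X̄ = 502290.00 / 9660.00 = 52.00 cm
Ȳ = 966000.00 / 9660.00 = 100.00 cm

X̄ = 52.00 cm, Ȳ = 100.00 cm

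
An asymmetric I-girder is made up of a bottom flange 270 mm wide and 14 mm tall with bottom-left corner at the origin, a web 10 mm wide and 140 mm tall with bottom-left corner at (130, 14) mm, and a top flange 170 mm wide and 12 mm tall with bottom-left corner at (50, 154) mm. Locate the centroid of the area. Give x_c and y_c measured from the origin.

Part | A | x̄ᵢ | ȳᵢ | A·x̄ᵢ | A·ȳᵢ
bottom flange | 3780.00 | 135.00 | 7.00 | 510300.00 | 26460.00
web | 1400.00 | 135.00 | 84.00 | 189000.00 | 117600.00
top flange | 2040.00 | 135.00 | 160.00 | 275400.00 | 326400.00
Σ | 7220.00 |  |  | 974700.00 | 470460.00
x_c = 974700.00 / 7220.00 = 135.00 mm
y_c = 470460.00 / 7220.00 = 65.16 mm

x_c = 135.00 mm, y_c = 65.16 mm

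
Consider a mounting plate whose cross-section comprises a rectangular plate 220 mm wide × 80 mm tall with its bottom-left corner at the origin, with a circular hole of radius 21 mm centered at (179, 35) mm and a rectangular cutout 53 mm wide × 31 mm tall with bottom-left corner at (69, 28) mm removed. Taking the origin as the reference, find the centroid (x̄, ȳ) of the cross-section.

x̄ = 105.07 mm, ȳ = 40.08 mm

plate: A = 220 × 80 = 17600.00, centroid at (110.00, 40.00).
hole 1: A = −π·21² = -1385.44, centroid at (179.00, 35.00).
hole 2: A = −(53 × 31) = -1643.00, centroid at (95.50, 43.50).
ΣA = 14571.56 mm², ΣAx̄ = 1531099.32 mm³, ΣAȳ = 584039.02 mm³.
x̄ = 1531099.32/14571.56 = 105.07 mm; ȳ = 584039.02/14571.56 = 40.08 mm.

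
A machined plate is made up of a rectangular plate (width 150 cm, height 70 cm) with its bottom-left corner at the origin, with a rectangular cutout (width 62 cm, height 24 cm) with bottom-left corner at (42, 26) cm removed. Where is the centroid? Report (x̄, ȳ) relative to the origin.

x̄ = 75.33 cm, ȳ = 34.50 cm

plate: A = 150 × 70 = 10500.00, centroid at (75.00, 35.00).
hole: A = −(62 × 24) = -1488.00, centroid at (73.00, 38.00).
ΣA = 9012.00 cm²
ΣAx̄ = (10500.00)(75.00) + (-1488.00)(73.00) = 678876.00 cm³
ΣAȳ = (10500.00)(35.00) + (-1488.00)(38.00) = 310956.00 cm³
x̄ = 678876.00 / 9012.00 = 75.33 cm
ȳ = 310956.00 / 9012.00 = 34.50 cm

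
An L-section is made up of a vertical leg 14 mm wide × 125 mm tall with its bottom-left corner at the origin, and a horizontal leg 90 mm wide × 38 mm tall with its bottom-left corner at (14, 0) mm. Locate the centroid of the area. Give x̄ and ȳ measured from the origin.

x̄ = 41.40 mm, ȳ = 33.72 mm

vertical leg: A = 14 × 125 = 1750.00, centroid at (7.00, 62.50).
horizontal leg: A = 90 × 38 = 3420.00, centroid at (59.00, 19.00).
ΣA = 5170.00 mm²
ΣAx̄ = (1750.00)(7.00) + (3420.00)(59.00) = 214030.00 mm³
ΣAȳ = (1750.00)(62.50) + (3420.00)(19.00) = 174355.00 mm³
x̄ = 214030.00 / 5170.00 = 41.40 mm
ȳ = 174355.00 / 5170.00 = 33.72 mm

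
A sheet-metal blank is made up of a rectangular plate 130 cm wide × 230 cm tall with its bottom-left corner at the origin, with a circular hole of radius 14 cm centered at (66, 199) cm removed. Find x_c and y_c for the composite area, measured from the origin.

plate: A = 130 × 230 = 29900.00, centroid at (65.00, 115.00).
hole: A = −π·14² = -615.75, centroid at (66.00, 199.00).
ΣA = 29284.25 cm²
ΣAx_c = (29900.00)(65.00) + (-615.75)(66.00) = 1902860.36 cm³
ΣAy_c = (29900.00)(115.00) + (-615.75)(199.00) = 3315965.32 cm³
x_c = 1902860.36 / 29284.25 = 64.98 cm
y_c = 3315965.32 / 29284.25 = 113.23 cm

x_c = 64.98 cm, y_c = 113.23 cm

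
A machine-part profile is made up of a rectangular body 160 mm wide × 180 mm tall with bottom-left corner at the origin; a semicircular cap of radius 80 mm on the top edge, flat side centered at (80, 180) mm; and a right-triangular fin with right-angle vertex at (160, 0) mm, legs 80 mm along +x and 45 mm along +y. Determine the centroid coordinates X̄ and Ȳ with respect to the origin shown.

X̄ = 84.72 mm, Ȳ = 117.33 mm

rectangular body: A = 160 × 180 = 28800.00, centroid at (80.00, 90.00).
semicircular top: A = ½π·80² = 10053.10, centroid at (80.00, 213.95).
triangular fin: A = ½·80·45 = 1800.00, centroid at (186.67, 15.00).
ΣA = 40653.10 mm², ΣAX̄ = 3444247.72 mm³, ΣAȲ = 4769890.70 mm³.
X̄ = 3444247.72/40653.10 = 84.72 mm; Ȳ = 4769890.70/40653.10 = 117.33 mm.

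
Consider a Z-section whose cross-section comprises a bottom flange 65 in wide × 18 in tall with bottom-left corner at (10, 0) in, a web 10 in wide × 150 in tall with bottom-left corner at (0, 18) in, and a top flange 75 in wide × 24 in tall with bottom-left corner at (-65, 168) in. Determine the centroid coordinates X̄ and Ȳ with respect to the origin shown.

bottom flange: A = 65 × 18 = 1170.00, centroid at (42.50, 9.00).
web: A = 10 × 150 = 1500.00, centroid at (5.00, 93.00).
top flange: A = 75 × 24 = 1800.00, centroid at (-27.50, 180.00).
ΣA = 4470.00 in²
ΣAX̄ = (1170.00)(42.50) + (1500.00)(5.00) + (1800.00)(-27.50) = 7725.00 in³
ΣAȲ = (1170.00)(9.00) + (1500.00)(93.00) + (1800.00)(180.00) = 474030.00 in³
X̄ = 7725.00 / 4470.00 = 1.73 in
Ȳ = 474030.00 / 4470.00 = 106.05 in

X̄ = 1.73 in, Ȳ = 106.05 in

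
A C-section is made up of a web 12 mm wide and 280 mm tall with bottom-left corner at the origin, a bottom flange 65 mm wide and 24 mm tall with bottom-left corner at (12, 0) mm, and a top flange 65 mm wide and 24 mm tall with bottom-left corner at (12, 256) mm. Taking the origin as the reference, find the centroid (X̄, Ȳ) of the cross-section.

Part | A | x̄ᵢ | ȳᵢ | A·x̄ᵢ | A·ȳᵢ
web | 3360.00 | 6.00 | 140.00 | 20160.00 | 470400.00
bottom flange | 1560.00 | 44.50 | 12.00 | 69420.00 | 18720.00
top flange | 1560.00 | 44.50 | 268.00 | 69420.00 | 418080.00
Σ | 6480.00 |  |  | 159000.00 | 907200.00
X̄ = 159000.00 / 6480.00 = 24.54 mm
Ȳ = 907200.00 / 6480.00 = 140.00 mm

X̄ = 24.54 mm, Ȳ = 140.00 mm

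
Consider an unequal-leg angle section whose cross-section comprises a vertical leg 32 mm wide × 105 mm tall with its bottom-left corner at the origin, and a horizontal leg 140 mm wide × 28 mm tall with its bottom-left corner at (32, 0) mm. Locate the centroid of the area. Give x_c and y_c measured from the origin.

x_c = 62.31 mm, y_c = 31.77 mm

vertical leg: A = 32 × 105 = 3360.00, centroid at (16.00, 52.50).
horizontal leg: A = 140 × 28 = 3920.00, centroid at (102.00, 14.00).
ΣA = 7280.00 mm², ΣAx_c = 453600.00 mm³, ΣAy_c = 231280.00 mm³.
x_c = 453600.00/7280.00 = 62.31 mm; y_c = 231280.00/7280.00 = 31.77 mm.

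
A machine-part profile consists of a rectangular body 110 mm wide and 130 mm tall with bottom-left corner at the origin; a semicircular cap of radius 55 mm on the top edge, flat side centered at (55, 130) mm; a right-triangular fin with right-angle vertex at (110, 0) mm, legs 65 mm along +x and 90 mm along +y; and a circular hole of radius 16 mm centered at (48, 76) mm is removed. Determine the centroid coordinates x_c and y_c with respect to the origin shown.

x_c = 65.86 mm, y_c = 79.57 mm

rectangular body: A = 110 × 130 = 14300.00, centroid at (55.00, 65.00).
semicircular top: A = ½π·55² = 4751.66, centroid at (55.00, 153.34).
triangular fin: A = ½·65·90 = 2925.00, centroid at (131.67, 30.00).
hole: A = −π·16² = -804.25, centroid at (48.00, 76.00).
ΣA = 21172.41 mm², ΣAx_c = 1394362.35 mm³, ΣAy_c = 1684759.50 mm³.
x_c = 1394362.35/21172.41 = 65.86 mm; y_c = 1684759.50/21172.41 = 79.57 mm.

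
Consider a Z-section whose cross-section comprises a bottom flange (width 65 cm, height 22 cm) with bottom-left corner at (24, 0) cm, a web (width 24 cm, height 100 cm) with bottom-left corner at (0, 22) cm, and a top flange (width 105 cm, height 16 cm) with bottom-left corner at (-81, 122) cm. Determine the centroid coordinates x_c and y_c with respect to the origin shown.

x_c = 11.20 cm, y_c = 73.85 cm

bottom flange: A = 65 × 22 = 1430.00, centroid at (56.50, 11.00).
web: A = 24 × 100 = 2400.00, centroid at (12.00, 72.00).
top flange: A = 105 × 16 = 1680.00, centroid at (-28.50, 130.00).
ΣA = 5510.00 cm²
ΣAx_c = (1430.00)(56.50) + (2400.00)(12.00) + (1680.00)(-28.50) = 61715.00 cm³
ΣAy_c = (1430.00)(11.00) + (2400.00)(72.00) + (1680.00)(130.00) = 406930.00 cm³
x_c = 61715.00 / 5510.00 = 11.20 cm
y_c = 406930.00 / 5510.00 = 73.85 cm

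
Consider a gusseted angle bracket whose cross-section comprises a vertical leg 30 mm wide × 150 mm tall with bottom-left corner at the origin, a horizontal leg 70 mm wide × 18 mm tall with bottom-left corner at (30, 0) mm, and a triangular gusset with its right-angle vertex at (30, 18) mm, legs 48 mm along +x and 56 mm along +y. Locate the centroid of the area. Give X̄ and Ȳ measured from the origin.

X̄ = 29.73 mm, Ȳ = 56.04 mm

Part | A | x̄ᵢ | ȳᵢ | A·x̄ᵢ | A·ȳᵢ
vertical leg | 4500.00 | 15.00 | 75.00 | 67500.00 | 337500.00
horizontal leg | 1260.00 | 65.00 | 9.00 | 81900.00 | 11340.00
gusset | 1344.00 | 46.00 | 36.67 | 61824.00 | 49280.00
Σ | 7104.00 |  |  | 211224.00 | 398120.00
X̄ = 211224.00 / 7104.00 = 29.73 mm
Ȳ = 398120.00 / 7104.00 = 56.04 mm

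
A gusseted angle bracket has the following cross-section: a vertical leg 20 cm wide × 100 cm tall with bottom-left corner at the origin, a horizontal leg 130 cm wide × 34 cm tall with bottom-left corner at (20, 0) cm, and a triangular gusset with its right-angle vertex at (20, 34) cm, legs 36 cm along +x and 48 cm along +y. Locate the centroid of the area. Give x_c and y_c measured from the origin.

vertical leg: A = 20 × 100 = 2000.00, centroid at (10.00, 50.00).
horizontal leg: A = 130 × 34 = 4420.00, centroid at (85.00, 17.00).
gusset: A = ½·36·48 = 864.00, centroid at (32.00, 50.00).
ΣA = 7284.00 cm²
ΣAx_c = (2000.00)(10.00) + (4420.00)(85.00) + (864.00)(32.00) = 423348.00 cm³
ΣAy_c = (2000.00)(50.00) + (4420.00)(17.00) + (864.00)(50.00) = 218340.00 cm³
x_c = 423348.00 / 7284.00 = 58.12 cm
y_c = 218340.00 / 7284.00 = 29.98 cm

x_c = 58.12 cm, y_c = 29.98 cm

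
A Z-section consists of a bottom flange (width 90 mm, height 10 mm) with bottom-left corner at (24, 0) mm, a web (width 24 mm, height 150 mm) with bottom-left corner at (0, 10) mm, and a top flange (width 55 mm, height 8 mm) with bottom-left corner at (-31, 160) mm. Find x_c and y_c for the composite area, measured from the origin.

x_c = 21.00 mm, y_c = 77.46 mm

bottom flange: A = 90 × 10 = 900.00, centroid at (69.00, 5.00).
web: A = 24 × 150 = 3600.00, centroid at (12.00, 85.00).
top flange: A = 55 × 8 = 440.00, centroid at (-3.50, 164.00).
ΣA = 4940.00 mm²
ΣAx_c = (900.00)(69.00) + (3600.00)(12.00) + (440.00)(-3.50) = 103760.00 mm³
ΣAy_c = (900.00)(5.00) + (3600.00)(85.00) + (440.00)(164.00) = 382660.00 mm³
x_c = 103760.00 / 4940.00 = 21.00 mm
y_c = 382660.00 / 4940.00 = 77.46 mm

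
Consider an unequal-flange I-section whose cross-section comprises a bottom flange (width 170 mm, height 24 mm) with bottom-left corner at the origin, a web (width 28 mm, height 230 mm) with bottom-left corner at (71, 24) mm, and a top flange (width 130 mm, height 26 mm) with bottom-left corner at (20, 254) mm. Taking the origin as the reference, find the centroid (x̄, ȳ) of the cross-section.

bottom flange: A = 170 × 24 = 4080.00, centroid at (85.00, 12.00).
web: A = 28 × 230 = 6440.00, centroid at (85.00, 139.00).
top flange: A = 130 × 26 = 3380.00, centroid at (85.00, 267.00).
ΣA = 13900.00 mm², ΣAx̄ = 1181500.00 mm³, ΣAȳ = 1846580.00 mm³.
x̄ = 1181500.00/13900.00 = 85.00 mm; ȳ = 1846580.00/13900.00 = 132.85 mm.

x̄ = 85.00 mm, ȳ = 132.85 mm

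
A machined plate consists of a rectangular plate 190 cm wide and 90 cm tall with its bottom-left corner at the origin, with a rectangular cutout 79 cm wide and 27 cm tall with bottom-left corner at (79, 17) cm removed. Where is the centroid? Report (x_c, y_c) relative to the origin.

x_c = 91.65 cm, y_c = 47.07 cm

plate: A = 190 × 90 = 17100.00, centroid at (95.00, 45.00).
hole: A = −(79 × 27) = -2133.00, centroid at (118.50, 30.50).
ΣA = 14967.00 cm²
ΣAx_c = (17100.00)(95.00) + (-2133.00)(118.50) = 1371739.50 cm³
ΣAy_c = (17100.00)(45.00) + (-2133.00)(30.50) = 704443.50 cm³
x_c = 1371739.50 / 14967.00 = 91.65 cm
y_c = 704443.50 / 14967.00 = 47.07 cm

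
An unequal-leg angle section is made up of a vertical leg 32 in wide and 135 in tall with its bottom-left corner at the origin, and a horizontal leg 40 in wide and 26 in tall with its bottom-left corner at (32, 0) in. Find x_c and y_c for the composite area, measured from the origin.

x_c = 22.99 in, y_c = 56.93 in

vertical leg: A = 32 × 135 = 4320.00, centroid at (16.00, 67.50).
horizontal leg: A = 40 × 26 = 1040.00, centroid at (52.00, 13.00).
ΣA = 5360.00 in², ΣAx_c = 123200.00 in³, ΣAy_c = 305120.00 in³.
x_c = 123200.00/5360.00 = 22.99 in; y_c = 305120.00/5360.00 = 56.93 in.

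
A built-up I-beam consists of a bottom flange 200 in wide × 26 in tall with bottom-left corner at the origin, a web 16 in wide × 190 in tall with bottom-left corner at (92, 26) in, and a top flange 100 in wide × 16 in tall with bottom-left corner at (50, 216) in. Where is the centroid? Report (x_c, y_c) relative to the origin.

x_c = 100.00 in, y_c = 80.67 in

Part | A | x̄ᵢ | ȳᵢ | A·x̄ᵢ | A·ȳᵢ
bottom flange | 5200.00 | 100.00 | 13.00 | 520000.00 | 67600.00
web | 3040.00 | 100.00 | 121.00 | 304000.00 | 367840.00
top flange | 1600.00 | 100.00 | 224.00 | 160000.00 | 358400.00
Σ | 9840.00 |  |  | 984000.00 | 793840.00
x_c = 984000.00 / 9840.00 = 100.00 in
y_c = 793840.00 / 9840.00 = 80.67 in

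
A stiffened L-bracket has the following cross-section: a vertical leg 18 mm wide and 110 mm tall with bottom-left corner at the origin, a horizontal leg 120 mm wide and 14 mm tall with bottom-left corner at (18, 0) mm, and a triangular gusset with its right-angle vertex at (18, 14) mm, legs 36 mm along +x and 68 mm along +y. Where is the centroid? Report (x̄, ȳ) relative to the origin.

Part | A | x̄ᵢ | ȳᵢ | A·x̄ᵢ | A·ȳᵢ
vertical leg | 1980.00 | 9.00 | 55.00 | 17820.00 | 108900.00
horizontal leg | 1680.00 | 78.00 | 7.00 | 131040.00 | 11760.00
gusset | 1224.00 | 30.00 | 36.67 | 36720.00 | 44880.00
Σ | 4884.00 |  |  | 185580.00 | 165540.00
x̄ = 185580.00 / 4884.00 = 38.00 mm
ȳ = 165540.00 / 4884.00 = 33.89 mm

x̄ = 38.00 mm, ȳ = 33.89 mm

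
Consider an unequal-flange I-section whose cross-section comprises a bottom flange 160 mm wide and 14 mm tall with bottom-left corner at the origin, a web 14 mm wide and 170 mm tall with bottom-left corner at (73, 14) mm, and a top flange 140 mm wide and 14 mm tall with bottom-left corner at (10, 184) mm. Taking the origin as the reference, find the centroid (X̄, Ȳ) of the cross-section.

X̄ = 80.00 mm, Ȳ = 95.09 mm

bottom flange: A = 160 × 14 = 2240.00, centroid at (80.00, 7.00).
web: A = 14 × 170 = 2380.00, centroid at (80.00, 99.00).
top flange: A = 140 × 14 = 1960.00, centroid at (80.00, 191.00).
ΣA = 6580.00 mm², ΣAX̄ = 526400.00 mm³, ΣAȲ = 625660.00 mm³.
X̄ = 526400.00/6580.00 = 80.00 mm; Ȳ = 625660.00/6580.00 = 95.09 mm.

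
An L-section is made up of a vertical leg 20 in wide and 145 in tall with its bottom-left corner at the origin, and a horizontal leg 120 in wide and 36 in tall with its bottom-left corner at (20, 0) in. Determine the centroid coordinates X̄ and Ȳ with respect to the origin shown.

X̄ = 51.88 in, Ȳ = 39.89 in

vertical leg: A = 20 × 145 = 2900.00, centroid at (10.00, 72.50).
horizontal leg: A = 120 × 36 = 4320.00, centroid at (80.00, 18.00).
ΣA = 7220.00 in²
ΣAX̄ = (2900.00)(10.00) + (4320.00)(80.00) = 374600.00 in³
ΣAȲ = (2900.00)(72.50) + (4320.00)(18.00) = 288010.00 in³
X̄ = 374600.00 / 7220.00 = 51.88 in
Ȳ = 288010.00 / 7220.00 = 39.89 in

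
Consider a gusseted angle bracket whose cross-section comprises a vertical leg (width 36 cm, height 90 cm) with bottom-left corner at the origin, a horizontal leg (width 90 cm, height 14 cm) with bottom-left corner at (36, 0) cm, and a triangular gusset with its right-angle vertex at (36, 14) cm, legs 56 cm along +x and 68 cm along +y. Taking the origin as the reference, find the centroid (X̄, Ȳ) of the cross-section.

X̄ = 41.30 cm, Ȳ = 35.05 cm

Part | A | x̄ᵢ | ȳᵢ | A·x̄ᵢ | A·ȳᵢ
vertical leg | 3240.00 | 18.00 | 45.00 | 58320.00 | 145800.00
horizontal leg | 1260.00 | 81.00 | 7.00 | 102060.00 | 8820.00
gusset | 1904.00 | 54.67 | 36.67 | 104085.33 | 69813.33
Σ | 6404.00 |  |  | 264465.33 | 224433.33
X̄ = 264465.33 / 6404.00 = 41.30 cm
Ȳ = 224433.33 / 6404.00 = 35.05 cm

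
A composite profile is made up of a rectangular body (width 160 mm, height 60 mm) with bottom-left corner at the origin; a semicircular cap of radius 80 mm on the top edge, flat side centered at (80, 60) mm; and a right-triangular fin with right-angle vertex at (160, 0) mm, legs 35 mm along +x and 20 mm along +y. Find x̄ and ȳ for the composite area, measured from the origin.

rectangular body: A = 160 × 60 = 9600.00, centroid at (80.00, 30.00).
semicircular top: A = ½π·80² = 10053.10, centroid at (80.00, 93.95).
triangular fin: A = ½·35·20 = 350.00, centroid at (171.67, 6.67).
ΣA = 20003.10 mm², ΣAx̄ = 1632331.05 mm³, ΣAȳ = 1234852.46 mm³.
x̄ = 1632331.05/20003.10 = 81.60 mm; ȳ = 1234852.46/20003.10 = 61.73 mm.

x̄ = 81.60 mm, ȳ = 61.73 mm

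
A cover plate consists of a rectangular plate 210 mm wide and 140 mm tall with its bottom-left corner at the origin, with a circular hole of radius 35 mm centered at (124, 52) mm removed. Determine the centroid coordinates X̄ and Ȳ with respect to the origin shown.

Part | A | x̄ᵢ | ȳᵢ | A·x̄ᵢ | A·ȳᵢ
plate | 29400.00 | 105.00 | 70.00 | 3087000.00 | 2058000.00
hole | -3848.45 | 124.00 | 52.00 | -477207.92 | -200119.45
Σ | 25551.55 |  |  | 2609792.08 | 1857880.55
X̄ = 2609792.08 / 25551.55 = 102.14 mm
Ȳ = 1857880.55 / 25551.55 = 72.71 mm

X̄ = 102.14 mm, Ȳ = 72.71 mm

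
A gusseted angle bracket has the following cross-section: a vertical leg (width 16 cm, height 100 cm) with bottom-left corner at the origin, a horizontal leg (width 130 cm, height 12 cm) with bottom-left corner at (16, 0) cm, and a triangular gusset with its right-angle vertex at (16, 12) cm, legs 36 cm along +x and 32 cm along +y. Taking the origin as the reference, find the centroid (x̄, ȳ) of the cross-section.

Part | A | x̄ᵢ | ȳᵢ | A·x̄ᵢ | A·ȳᵢ
vertical leg | 1600.00 | 8.00 | 50.00 | 12800.00 | 80000.00
horizontal leg | 1560.00 | 81.00 | 6.00 | 126360.00 | 9360.00
gusset | 576.00 | 28.00 | 22.67 | 16128.00 | 13056.00
Σ | 3736.00 |  |  | 155288.00 | 102416.00
x̄ = 155288.00 / 3736.00 = 41.57 cm
ȳ = 102416.00 / 3736.00 = 27.41 cm

x̄ = 41.57 cm, ȳ = 27.41 cm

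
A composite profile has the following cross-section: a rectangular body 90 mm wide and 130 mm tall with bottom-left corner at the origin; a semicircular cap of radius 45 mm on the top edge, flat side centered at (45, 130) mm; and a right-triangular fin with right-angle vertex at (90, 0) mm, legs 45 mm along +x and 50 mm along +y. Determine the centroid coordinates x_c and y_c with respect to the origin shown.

x_c = 49.22 mm, y_c = 78.32 mm

rectangular body: A = 90 × 130 = 11700.00, centroid at (45.00, 65.00).
semicircular top: A = ½π·45² = 3180.86, centroid at (45.00, 149.10).
triangular fin: A = ½·45·50 = 1125.00, centroid at (105.00, 16.67).
ΣA = 16005.86 mm²
ΣAx_c = (11700.00)(45.00) + (3180.86)(45.00) + (1125.00)(105.00) = 787763.82 mm³
ΣAy_c = (11700.00)(65.00) + (3180.86)(149.10) + (1125.00)(16.67) = 1253512.13 mm³
x_c = 787763.82 / 16005.86 = 49.22 mm
y_c = 1253512.13 / 16005.86 = 78.32 mm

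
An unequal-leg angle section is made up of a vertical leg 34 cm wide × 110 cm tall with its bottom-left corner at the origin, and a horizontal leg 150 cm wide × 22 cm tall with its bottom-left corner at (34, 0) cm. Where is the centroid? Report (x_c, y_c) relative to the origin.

Part | A | x̄ᵢ | ȳᵢ | A·x̄ᵢ | A·ȳᵢ
vertical leg | 3740.00 | 17.00 | 55.00 | 63580.00 | 205700.00
horizontal leg | 3300.00 | 109.00 | 11.00 | 359700.00 | 36300.00
Σ | 7040.00 |  |  | 423280.00 | 242000.00
x_c = 423280.00 / 7040.00 = 60.12 cm
y_c = 242000.00 / 7040.00 = 34.38 cm

x_c = 60.12 cm, y_c = 34.38 cm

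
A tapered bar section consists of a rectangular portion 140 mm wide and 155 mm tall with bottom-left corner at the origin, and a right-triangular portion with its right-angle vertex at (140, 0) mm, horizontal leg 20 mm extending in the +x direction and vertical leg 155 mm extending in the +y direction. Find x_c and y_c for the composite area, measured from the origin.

rectangular portion: A = 140 × 155 = 21700.00, centroid at (70.00, 77.50).
triangular portion: A = ½·20·155 = 1550.00, centroid at (146.67, 51.67).
ΣA = 23250.00 mm²
ΣAx_c = (21700.00)(70.00) + (1550.00)(146.67) = 1746333.33 mm³
ΣAy_c = (21700.00)(77.50) + (1550.00)(51.67) = 1761833.33 mm³
x_c = 1746333.33 / 23250.00 = 75.11 mm
y_c = 1761833.33 / 23250.00 = 75.78 mm

x_c = 75.11 mm, y_c = 75.78 mm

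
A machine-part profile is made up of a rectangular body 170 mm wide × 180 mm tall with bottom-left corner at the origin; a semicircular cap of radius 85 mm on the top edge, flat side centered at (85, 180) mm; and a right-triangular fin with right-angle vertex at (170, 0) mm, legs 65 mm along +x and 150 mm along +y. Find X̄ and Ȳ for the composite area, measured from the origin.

X̄ = 96.11 mm, Ȳ = 116.39 mm

Part | A | x̄ᵢ | ȳᵢ | A·x̄ᵢ | A·ȳᵢ
rectangular body | 30600.00 | 85.00 | 90.00 | 2601000.00 | 2754000.00
semicircular top | 11349.00 | 85.00 | 216.08 | 964665.29 | 2452237.29
triangular fin | 4875.00 | 191.67 | 50.00 | 934375.00 | 243750.00
Σ | 46824.00 |  |  | 4500040.29 | 5449987.29
X̄ = 4500040.29 / 46824.00 = 96.11 mm
Ȳ = 5449987.29 / 46824.00 = 116.39 mm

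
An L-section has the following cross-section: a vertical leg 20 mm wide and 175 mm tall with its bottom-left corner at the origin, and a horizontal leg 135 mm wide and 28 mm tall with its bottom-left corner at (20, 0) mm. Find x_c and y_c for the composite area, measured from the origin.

Part | A | x̄ᵢ | ȳᵢ | A·x̄ᵢ | A·ȳᵢ
vertical leg | 3500.00 | 10.00 | 87.50 | 35000.00 | 306250.00
horizontal leg | 3780.00 | 87.50 | 14.00 | 330750.00 | 52920.00
Σ | 7280.00 |  |  | 365750.00 | 359170.00
x_c = 365750.00 / 7280.00 = 50.24 mm
y_c = 359170.00 / 7280.00 = 49.34 mm

x_c = 50.24 mm, y_c = 49.34 mm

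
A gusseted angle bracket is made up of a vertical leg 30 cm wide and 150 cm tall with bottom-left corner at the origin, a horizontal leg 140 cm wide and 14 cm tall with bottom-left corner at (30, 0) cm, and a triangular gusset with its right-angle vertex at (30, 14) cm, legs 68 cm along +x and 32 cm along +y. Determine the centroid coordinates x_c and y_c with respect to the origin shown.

x_c = 42.50 cm, y_c = 50.09 cm

vertical leg: A = 30 × 150 = 4500.00, centroid at (15.00, 75.00).
horizontal leg: A = 140 × 14 = 1960.00, centroid at (100.00, 7.00).
gusset: A = ½·68·32 = 1088.00, centroid at (52.67, 24.67).
ΣA = 7548.00 cm², ΣAx_c = 320801.33 cm³, ΣAy_c = 378057.33 cm³.
x_c = 320801.33/7548.00 = 42.50 cm; y_c = 378057.33/7548.00 = 50.09 cm.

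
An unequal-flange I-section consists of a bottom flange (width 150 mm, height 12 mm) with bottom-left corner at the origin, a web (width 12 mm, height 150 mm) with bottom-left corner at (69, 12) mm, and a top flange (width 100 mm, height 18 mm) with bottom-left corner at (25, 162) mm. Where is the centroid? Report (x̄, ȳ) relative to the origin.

x̄ = 75.00 mm, ȳ = 88.00 mm

bottom flange: A = 150 × 12 = 1800.00, centroid at (75.00, 6.00).
web: A = 12 × 150 = 1800.00, centroid at (75.00, 87.00).
top flange: A = 100 × 18 = 1800.00, centroid at (75.00, 171.00).
ΣA = 5400.00 mm²
ΣAx̄ = (1800.00)(75.00) + (1800.00)(75.00) + (1800.00)(75.00) = 405000.00 mm³
ΣAȳ = (1800.00)(6.00) + (1800.00)(87.00) + (1800.00)(171.00) = 475200.00 mm³
x̄ = 405000.00 / 5400.00 = 75.00 mm
ȳ = 475200.00 / 5400.00 = 88.00 mm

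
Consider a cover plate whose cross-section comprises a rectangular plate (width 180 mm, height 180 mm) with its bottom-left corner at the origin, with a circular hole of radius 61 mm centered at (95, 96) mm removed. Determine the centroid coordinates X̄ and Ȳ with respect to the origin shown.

X̄ = 87.18 mm, Ȳ = 86.61 mm

Part | A | x̄ᵢ | ȳᵢ | A·x̄ᵢ | A·ȳᵢ
plate | 32400.00 | 90.00 | 90.00 | 2916000.00 | 2916000.00
hole | -11689.87 | 95.00 | 96.00 | -1110537.30 | -1122227.16
Σ | 20710.13 |  |  | 1805462.70 | 1793772.84
X̄ = 1805462.70 / 20710.13 = 87.18 mm
Ȳ = 1793772.84 / 20710.13 = 86.61 mm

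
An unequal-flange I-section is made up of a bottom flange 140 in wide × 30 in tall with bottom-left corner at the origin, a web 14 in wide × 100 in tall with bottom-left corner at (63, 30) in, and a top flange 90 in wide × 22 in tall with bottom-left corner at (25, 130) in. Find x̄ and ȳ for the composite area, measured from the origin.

x̄ = 70.00 in, ȳ = 59.92 in

bottom flange: A = 140 × 30 = 4200.00, centroid at (70.00, 15.00).
web: A = 14 × 100 = 1400.00, centroid at (70.00, 80.00).
top flange: A = 90 × 22 = 1980.00, centroid at (70.00, 141.00).
ΣA = 7580.00 in², ΣAx̄ = 530600.00 in³, ΣAȳ = 454180.00 in³.
x̄ = 530600.00/7580.00 = 70.00 in; ȳ = 454180.00/7580.00 = 59.92 in.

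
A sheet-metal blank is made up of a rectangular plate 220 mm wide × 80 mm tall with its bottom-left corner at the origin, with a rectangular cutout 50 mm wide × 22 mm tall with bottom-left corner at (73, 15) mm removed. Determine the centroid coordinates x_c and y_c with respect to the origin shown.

Part | A | x̄ᵢ | ȳᵢ | A·x̄ᵢ | A·ȳᵢ
plate | 17600.00 | 110.00 | 40.00 | 1936000.00 | 704000.00
hole | -1100.00 | 98.00 | 26.00 | -107800.00 | -28600.00
Σ | 16500.00 |  |  | 1828200.00 | 675400.00
x_c = 1828200.00 / 16500.00 = 110.80 mm
y_c = 675400.00 / 16500.00 = 40.93 mm

x_c = 110.80 mm, y_c = 40.93 mm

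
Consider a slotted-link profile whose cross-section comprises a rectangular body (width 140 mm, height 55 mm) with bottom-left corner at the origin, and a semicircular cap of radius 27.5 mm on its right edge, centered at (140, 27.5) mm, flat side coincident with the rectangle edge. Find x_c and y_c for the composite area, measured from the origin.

rectangular body: A = 140 × 55 = 7700.00, centroid at (70.00, 27.50).
semicircular end: A = ½π·27.5² = 1187.91, centroid at (151.67, 27.50).
ΣA = 8887.91 mm²
ΣAx_c = (7700.00)(70.00) + (1187.91)(151.67) = 719172.64 mm³
ΣAy_c = (7700.00)(27.50) + (1187.91)(27.50) = 244417.65 mm³
x_c = 719172.64 / 8887.91 = 80.92 mm
y_c = 244417.65 / 8887.91 = 27.50 mm

x_c = 80.92 mm, y_c = 27.50 mm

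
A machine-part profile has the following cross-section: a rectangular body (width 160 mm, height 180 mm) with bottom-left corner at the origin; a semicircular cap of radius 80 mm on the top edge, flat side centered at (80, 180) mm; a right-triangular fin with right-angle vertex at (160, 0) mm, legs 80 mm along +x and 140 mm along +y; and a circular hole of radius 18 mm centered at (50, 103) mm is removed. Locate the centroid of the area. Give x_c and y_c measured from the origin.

rectangular body: A = 160 × 180 = 28800.00, centroid at (80.00, 90.00).
semicircular top: A = ½π·80² = 10053.10, centroid at (80.00, 213.95).
triangular fin: A = ½·80·140 = 5600.00, centroid at (186.67, 46.67).
hole: A = −π·18² = -1017.88, centroid at (50.00, 103.00).
ΣA = 43435.22 mm², ΣAx_c = 4102687.25 mm³, ΣAy_c = 4899382.81 mm³.
x_c = 4102687.25/43435.22 = 94.46 mm; y_c = 4899382.81/43435.22 = 112.80 mm.

x_c = 94.46 mm, y_c = 112.80 mm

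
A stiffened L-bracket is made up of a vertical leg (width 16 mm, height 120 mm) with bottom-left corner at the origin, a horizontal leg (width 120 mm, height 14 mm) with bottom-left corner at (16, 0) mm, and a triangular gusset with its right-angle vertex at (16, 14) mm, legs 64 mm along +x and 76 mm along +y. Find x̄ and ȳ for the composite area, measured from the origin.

x̄ = 38.77 mm, ȳ = 36.91 mm

vertical leg: A = 16 × 120 = 1920.00, centroid at (8.00, 60.00).
horizontal leg: A = 120 × 14 = 1680.00, centroid at (76.00, 7.00).
gusset: A = ½·64·76 = 2432.00, centroid at (37.33, 39.33).
ΣA = 6032.00 mm², ΣAx̄ = 233834.67 mm³, ΣAȳ = 222618.67 mm³.
x̄ = 233834.67/6032.00 = 38.77 mm; ȳ = 222618.67/6032.00 = 36.91 mm.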